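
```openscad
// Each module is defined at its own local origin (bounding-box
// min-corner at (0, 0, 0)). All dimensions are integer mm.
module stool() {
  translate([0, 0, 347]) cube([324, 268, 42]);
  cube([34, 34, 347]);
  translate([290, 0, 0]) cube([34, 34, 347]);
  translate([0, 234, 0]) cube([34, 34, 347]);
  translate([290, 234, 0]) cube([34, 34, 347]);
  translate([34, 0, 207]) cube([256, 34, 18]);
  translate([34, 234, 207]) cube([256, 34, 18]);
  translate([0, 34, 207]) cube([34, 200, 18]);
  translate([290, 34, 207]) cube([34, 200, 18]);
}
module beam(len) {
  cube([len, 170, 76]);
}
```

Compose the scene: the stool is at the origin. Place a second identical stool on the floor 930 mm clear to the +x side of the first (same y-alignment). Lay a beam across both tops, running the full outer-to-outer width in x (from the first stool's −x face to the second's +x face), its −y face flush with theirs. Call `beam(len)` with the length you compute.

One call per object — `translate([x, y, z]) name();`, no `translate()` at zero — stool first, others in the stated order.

stool();
translate([1254, 0, 0]) stool();
translate([0, 0, 389]) beam(1578);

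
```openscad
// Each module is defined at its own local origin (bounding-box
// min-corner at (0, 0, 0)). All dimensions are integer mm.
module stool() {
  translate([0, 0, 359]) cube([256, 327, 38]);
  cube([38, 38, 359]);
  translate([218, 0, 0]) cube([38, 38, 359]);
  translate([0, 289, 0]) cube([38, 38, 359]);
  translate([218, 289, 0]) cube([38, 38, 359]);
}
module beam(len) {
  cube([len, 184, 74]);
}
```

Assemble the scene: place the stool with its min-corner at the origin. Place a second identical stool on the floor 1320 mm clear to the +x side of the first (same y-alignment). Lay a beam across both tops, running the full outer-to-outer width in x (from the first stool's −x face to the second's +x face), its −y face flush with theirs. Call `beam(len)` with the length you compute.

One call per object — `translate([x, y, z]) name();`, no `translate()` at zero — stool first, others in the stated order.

stool();
translate([1576, 0, 0]) stool();
translate([0, 0, 397]) beam(1832);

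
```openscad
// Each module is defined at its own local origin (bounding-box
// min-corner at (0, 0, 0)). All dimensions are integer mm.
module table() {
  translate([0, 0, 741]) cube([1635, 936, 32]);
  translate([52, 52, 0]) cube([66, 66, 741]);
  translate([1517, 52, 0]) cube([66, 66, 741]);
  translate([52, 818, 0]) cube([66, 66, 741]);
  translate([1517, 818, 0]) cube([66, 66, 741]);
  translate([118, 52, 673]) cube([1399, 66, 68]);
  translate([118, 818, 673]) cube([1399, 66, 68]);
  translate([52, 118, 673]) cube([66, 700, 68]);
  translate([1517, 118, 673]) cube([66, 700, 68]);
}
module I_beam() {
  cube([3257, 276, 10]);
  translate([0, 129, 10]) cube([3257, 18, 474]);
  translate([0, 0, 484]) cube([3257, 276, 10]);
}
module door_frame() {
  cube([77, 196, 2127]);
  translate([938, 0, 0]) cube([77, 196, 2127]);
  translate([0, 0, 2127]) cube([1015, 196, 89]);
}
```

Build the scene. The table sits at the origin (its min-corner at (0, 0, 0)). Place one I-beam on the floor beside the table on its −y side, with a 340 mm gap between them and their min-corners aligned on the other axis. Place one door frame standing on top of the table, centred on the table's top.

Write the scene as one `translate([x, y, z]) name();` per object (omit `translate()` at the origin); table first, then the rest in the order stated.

table();
translate([0, -616, 0]) I_beam();
translate([310, 370, 773]) door_frame();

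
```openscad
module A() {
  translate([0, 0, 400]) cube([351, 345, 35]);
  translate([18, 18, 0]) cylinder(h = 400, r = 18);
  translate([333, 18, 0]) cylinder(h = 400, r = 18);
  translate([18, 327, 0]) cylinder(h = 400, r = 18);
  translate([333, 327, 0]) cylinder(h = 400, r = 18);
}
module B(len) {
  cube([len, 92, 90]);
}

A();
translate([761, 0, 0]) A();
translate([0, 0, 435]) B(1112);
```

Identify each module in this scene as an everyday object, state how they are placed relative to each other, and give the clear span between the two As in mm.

Second stool starts at x = 761; first ends at x = 351; clear span = 761 − 351 = 410 mm.

A is a stool. B is a beam. A beam spans the tops of two stools. The clear span between the two stools is 410 mm.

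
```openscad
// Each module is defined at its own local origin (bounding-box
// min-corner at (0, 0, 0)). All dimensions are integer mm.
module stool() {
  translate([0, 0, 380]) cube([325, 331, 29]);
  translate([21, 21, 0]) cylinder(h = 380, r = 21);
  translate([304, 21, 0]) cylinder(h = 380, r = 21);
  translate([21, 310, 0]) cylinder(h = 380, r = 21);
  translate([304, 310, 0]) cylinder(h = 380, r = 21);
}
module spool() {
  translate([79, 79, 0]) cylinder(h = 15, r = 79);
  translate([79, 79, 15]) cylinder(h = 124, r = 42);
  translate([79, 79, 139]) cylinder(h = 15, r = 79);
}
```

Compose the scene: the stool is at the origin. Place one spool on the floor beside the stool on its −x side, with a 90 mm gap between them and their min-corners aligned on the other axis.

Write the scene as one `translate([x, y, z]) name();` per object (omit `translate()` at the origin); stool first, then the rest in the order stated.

stool();
translate([-248, 0, 0]) spool();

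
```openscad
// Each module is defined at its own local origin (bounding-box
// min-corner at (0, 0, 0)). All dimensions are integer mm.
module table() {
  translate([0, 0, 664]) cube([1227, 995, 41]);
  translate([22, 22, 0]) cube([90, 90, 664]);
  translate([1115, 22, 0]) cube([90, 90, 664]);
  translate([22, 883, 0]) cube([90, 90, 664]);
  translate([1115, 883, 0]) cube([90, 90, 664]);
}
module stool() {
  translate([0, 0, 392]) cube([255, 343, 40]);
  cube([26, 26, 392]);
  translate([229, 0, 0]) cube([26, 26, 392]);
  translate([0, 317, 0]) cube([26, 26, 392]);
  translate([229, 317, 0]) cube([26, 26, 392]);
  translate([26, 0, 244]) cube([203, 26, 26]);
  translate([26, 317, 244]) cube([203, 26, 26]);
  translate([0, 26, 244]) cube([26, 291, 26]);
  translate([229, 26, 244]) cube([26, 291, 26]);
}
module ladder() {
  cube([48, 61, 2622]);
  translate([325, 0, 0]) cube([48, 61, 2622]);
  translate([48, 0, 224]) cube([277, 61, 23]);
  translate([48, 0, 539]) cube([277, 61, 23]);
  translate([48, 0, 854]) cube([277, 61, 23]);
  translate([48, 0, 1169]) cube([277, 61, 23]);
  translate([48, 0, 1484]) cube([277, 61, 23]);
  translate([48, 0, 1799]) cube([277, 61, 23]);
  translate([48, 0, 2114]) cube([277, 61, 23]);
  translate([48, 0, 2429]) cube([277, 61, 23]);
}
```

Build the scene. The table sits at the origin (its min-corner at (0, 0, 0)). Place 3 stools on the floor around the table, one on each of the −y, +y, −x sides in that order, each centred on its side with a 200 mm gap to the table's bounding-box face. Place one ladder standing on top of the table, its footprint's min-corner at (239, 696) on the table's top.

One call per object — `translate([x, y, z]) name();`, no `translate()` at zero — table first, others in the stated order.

table();
translate([486, -543, 0]) stool();
translate([486, 1195, 0]) stool();
translate([-455, 326, 0]) stool();
translate([239, 696, 705]) ladder();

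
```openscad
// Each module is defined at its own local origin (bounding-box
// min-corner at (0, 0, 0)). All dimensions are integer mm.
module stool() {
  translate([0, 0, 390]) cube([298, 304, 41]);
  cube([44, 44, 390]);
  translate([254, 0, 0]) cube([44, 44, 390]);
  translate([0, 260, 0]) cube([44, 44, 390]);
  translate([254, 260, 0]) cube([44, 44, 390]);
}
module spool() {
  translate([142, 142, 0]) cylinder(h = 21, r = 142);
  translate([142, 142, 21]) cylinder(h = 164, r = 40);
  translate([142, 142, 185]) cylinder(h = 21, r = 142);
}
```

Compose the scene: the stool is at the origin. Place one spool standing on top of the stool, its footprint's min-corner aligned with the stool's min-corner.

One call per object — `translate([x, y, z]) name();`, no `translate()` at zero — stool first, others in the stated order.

stool();
translate([0, 0, 431]) spool();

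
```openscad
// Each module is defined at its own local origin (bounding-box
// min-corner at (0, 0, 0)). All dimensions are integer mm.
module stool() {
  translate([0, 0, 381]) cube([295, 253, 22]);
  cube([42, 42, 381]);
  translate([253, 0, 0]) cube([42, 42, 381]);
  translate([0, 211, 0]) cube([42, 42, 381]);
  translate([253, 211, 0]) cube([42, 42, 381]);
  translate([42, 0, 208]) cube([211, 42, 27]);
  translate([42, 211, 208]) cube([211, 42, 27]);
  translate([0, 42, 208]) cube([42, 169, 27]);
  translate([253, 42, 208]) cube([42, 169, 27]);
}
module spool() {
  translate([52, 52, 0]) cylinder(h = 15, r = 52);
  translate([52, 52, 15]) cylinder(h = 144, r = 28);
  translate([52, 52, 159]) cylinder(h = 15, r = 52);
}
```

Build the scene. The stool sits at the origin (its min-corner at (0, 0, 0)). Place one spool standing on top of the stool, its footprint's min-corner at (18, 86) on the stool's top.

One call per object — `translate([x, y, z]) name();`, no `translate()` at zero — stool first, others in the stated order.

stool();
translate([18, 86, 403]) spool();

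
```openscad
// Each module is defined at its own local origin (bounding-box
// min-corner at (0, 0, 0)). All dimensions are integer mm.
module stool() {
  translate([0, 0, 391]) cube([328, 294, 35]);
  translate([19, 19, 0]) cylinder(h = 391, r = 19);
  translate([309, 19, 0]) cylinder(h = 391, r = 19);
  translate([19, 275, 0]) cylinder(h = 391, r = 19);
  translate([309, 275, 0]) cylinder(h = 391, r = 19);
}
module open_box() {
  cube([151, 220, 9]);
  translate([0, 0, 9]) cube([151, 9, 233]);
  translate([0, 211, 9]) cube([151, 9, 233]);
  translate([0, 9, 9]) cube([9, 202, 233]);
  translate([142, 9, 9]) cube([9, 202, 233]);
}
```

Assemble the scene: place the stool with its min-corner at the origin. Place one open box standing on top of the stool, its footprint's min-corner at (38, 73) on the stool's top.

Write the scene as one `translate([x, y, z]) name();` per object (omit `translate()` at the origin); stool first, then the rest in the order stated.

stool();
translate([38, 73, 426]) open_box();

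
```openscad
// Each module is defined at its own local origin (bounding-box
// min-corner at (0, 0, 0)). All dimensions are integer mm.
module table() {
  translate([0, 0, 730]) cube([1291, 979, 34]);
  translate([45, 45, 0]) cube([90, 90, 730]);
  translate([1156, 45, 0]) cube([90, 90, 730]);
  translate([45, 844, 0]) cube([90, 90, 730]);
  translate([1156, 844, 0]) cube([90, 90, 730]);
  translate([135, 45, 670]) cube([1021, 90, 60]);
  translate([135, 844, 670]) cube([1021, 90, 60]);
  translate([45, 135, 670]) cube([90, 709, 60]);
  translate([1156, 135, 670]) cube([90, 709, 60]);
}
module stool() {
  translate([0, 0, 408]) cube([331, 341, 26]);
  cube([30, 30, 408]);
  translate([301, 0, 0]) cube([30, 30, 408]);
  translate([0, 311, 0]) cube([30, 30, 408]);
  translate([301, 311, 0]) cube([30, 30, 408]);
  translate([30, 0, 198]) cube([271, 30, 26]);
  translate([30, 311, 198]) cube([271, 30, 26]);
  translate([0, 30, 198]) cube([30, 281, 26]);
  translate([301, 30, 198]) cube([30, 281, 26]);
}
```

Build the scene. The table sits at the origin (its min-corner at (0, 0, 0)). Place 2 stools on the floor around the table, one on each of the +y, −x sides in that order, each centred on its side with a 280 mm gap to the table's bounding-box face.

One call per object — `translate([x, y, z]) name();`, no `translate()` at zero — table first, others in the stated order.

table();
translate([480, 1259, 0]) stool();
translate([-611, 319, 0]) stool();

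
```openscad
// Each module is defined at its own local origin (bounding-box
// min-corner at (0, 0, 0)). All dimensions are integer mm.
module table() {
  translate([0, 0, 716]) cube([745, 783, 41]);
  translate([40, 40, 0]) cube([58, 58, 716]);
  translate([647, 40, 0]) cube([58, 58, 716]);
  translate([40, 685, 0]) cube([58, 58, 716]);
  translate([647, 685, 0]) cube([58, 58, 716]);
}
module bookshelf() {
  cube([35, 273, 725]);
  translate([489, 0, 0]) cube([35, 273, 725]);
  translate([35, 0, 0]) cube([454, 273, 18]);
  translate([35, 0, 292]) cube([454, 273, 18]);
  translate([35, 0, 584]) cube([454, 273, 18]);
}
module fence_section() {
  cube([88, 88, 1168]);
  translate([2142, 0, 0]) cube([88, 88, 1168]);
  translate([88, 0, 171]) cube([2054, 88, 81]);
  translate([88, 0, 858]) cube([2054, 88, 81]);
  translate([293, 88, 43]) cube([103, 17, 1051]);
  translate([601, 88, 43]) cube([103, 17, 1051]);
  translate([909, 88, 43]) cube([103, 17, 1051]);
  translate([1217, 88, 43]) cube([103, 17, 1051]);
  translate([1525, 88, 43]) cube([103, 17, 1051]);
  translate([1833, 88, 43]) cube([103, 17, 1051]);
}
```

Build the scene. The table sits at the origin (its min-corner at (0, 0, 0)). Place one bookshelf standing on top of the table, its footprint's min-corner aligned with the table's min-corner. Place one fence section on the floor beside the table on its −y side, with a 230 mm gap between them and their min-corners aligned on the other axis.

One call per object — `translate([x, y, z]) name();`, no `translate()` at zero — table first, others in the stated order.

table();
translate([0, 0, 757]) bookshelf();
translate([0, -335, 0]) fence_section();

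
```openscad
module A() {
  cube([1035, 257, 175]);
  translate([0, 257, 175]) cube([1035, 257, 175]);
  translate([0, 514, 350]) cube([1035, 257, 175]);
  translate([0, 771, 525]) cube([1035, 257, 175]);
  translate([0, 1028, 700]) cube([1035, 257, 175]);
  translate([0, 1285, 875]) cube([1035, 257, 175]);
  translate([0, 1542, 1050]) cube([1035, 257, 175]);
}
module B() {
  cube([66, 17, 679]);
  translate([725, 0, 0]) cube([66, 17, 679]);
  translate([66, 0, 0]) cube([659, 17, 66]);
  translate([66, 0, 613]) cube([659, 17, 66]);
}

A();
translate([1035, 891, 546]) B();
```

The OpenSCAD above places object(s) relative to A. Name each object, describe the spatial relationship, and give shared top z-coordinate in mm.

A is a staircase. B is a picture frame. The picture frame is beside the staircase with their tops flush at z = 1225. The shared top z-coordinate is 1225 mm.

Both tops at z = 1225 mm.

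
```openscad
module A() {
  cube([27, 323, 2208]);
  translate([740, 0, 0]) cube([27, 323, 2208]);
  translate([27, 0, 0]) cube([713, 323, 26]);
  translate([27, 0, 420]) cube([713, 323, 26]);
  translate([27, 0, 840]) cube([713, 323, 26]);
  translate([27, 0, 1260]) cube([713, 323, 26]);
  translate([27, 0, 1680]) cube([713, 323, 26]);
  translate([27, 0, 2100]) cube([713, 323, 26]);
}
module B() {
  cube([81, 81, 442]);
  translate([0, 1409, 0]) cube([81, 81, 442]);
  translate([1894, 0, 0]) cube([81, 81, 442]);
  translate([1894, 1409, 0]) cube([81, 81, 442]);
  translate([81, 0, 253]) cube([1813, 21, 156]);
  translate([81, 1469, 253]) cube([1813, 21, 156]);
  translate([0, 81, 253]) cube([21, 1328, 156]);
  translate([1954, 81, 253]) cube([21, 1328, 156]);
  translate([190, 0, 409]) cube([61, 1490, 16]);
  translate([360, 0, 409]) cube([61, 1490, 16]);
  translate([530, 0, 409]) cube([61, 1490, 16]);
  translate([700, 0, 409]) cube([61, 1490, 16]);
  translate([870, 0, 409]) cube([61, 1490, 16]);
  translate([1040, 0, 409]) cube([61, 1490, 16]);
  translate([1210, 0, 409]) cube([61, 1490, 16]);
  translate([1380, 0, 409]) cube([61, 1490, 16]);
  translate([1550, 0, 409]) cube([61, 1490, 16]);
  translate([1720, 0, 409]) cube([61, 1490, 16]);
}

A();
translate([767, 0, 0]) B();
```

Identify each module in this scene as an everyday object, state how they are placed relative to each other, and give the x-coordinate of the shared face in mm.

A is a bookshelf. B is a bed frame. The bed frame is against the bookshelf's +x side, with their −y faces flush. The x-coordinate of the shared face is 767 mm.

The bookshelf's +x face and the bed frame's −x face are both at x = 767 mm.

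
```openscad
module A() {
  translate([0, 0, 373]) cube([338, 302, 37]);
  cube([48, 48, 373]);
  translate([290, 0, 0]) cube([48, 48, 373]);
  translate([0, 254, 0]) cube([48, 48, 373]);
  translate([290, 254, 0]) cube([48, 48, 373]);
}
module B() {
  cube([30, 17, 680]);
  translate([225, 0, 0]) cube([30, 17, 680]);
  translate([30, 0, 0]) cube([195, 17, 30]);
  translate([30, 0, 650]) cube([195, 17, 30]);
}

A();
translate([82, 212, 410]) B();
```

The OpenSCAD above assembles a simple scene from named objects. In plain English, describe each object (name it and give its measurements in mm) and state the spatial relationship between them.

A is a four-legged stool. The seat is 338×302 mm, 37 mm thick, top at z = 410 mm. It stands on four square legs, each 48×48 mm in cross-section, from z = 0 to the seat underside, each flush with a corner of the seat.

B is a rectangular picture frame lying in the x–z plane (depth along y). The opening is 195 mm wide (x) by 620 mm tall (z), surrounded by a border 30 mm wide on all four sides. The frame is 17 mm deep and is made of two full-height vertical stiles with two horizontal rails fitted between them.

The picture frame is on top of the stool.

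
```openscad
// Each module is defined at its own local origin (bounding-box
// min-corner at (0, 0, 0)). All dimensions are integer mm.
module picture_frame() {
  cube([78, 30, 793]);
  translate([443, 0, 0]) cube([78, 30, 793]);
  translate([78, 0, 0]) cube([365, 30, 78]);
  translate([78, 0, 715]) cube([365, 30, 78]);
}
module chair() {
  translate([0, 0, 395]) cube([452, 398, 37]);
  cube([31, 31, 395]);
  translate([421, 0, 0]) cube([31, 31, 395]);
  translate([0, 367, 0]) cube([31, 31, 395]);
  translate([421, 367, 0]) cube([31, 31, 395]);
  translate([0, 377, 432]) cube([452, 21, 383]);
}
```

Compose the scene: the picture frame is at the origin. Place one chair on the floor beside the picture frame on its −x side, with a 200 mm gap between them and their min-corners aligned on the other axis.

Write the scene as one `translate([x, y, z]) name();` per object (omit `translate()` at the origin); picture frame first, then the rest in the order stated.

picture_frame();
translate([-652, 0, 0]) chair();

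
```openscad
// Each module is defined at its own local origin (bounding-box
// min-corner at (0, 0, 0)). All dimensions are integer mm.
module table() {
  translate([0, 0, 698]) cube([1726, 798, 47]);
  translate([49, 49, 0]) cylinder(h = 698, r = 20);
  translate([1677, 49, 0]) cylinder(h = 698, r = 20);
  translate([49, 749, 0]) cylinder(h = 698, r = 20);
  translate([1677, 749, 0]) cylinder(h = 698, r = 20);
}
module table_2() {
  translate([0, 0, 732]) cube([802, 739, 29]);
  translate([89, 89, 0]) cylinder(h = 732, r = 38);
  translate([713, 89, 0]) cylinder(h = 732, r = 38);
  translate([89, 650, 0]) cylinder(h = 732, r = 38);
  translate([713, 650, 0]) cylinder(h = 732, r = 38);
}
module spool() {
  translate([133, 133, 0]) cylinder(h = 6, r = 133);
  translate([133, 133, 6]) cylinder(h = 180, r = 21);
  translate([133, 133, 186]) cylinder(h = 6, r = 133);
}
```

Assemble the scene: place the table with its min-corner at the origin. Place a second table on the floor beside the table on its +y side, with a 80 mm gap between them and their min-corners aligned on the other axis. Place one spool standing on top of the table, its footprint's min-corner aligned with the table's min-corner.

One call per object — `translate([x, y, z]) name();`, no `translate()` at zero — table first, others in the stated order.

table();
translate([0, 878, 0]) table_2();
translate([0, 0, 745]) spool();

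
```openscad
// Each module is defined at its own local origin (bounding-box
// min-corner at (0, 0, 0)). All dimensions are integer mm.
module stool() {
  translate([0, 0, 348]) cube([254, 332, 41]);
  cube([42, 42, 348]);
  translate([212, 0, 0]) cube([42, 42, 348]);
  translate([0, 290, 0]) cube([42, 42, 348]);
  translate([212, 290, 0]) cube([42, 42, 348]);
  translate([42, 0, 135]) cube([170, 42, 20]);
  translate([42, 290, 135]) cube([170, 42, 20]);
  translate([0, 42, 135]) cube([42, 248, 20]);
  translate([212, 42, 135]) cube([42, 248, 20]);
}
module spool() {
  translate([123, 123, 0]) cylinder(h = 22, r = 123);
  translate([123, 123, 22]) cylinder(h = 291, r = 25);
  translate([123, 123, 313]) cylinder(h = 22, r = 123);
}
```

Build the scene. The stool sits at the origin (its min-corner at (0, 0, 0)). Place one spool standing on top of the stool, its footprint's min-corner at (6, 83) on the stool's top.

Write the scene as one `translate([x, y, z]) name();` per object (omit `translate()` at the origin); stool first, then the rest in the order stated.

stool();
translate([6, 83, 389]) spool();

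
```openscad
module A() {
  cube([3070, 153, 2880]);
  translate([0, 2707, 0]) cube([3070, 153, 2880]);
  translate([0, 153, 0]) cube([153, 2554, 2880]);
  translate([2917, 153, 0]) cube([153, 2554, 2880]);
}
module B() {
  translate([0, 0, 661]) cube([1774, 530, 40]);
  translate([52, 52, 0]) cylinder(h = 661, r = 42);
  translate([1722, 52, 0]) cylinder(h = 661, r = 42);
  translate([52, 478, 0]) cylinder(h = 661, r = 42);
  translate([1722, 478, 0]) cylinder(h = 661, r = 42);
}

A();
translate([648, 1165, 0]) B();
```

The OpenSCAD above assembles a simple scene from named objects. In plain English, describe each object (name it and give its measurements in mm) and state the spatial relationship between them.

A is the wall frame of a small rectangular building: four walls, each 2880 mm tall and 153 mm thick, enclosing a footprint 3070 mm (x) by 2860 mm (y) outside-to-outside, with no floor or roof. The front and back walls (the −y and +y sides) span the full width; the two side walls fit between them.

B is a table with a 1774×530 mm rectangular top, 40 mm thick, top surface at z = 701 mm, supported by four round legs of 84 mm diameter, each leg's bounding box inset 10 mm from the nearest pair of top edges, running from the floor.

The table sits inside the house frame, centred.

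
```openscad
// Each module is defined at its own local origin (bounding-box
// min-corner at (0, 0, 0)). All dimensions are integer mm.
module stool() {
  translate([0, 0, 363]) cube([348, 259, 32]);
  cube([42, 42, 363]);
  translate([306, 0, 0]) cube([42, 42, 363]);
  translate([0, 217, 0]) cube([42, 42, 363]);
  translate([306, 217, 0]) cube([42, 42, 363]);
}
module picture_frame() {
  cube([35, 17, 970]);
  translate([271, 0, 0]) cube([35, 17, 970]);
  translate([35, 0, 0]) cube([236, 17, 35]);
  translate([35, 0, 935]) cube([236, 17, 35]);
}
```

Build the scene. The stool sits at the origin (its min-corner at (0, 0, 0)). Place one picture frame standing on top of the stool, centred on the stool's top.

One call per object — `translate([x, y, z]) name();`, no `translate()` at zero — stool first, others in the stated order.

stool();
translate([21, 121, 395]) picture_frame();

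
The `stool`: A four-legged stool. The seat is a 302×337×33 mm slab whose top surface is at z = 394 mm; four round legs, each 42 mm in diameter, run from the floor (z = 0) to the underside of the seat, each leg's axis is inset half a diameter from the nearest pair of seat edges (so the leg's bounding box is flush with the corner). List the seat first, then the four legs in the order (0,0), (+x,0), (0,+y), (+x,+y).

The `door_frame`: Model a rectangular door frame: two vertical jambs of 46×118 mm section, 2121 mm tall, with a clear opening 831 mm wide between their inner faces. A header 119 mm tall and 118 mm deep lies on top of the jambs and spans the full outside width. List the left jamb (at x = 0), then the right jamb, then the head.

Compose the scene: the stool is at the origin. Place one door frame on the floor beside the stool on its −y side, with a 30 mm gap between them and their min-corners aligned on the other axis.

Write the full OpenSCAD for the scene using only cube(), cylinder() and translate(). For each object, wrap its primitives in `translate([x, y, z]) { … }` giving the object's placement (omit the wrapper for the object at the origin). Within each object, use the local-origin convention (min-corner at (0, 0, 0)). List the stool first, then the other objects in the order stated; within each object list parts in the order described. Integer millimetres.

translate([0, 0, 361]) cube([302, 337, 33]);
translate([21, 21, 0]) cylinder(h = 361, r = 21);
translate([281, 21, 0]) cylinder(h = 361, r = 21);
translate([21, 316, 0]) cylinder(h = 361, r = 21);
translate([281, 316, 0]) cylinder(h = 361, r = 21);
translate([0, -148, 0]) {
  cube([46, 118, 2121]);
  translate([877, 0, 0]) cube([46, 118, 2121]);
  translate([0, 0, 2121]) cube([923, 118, 119]);
}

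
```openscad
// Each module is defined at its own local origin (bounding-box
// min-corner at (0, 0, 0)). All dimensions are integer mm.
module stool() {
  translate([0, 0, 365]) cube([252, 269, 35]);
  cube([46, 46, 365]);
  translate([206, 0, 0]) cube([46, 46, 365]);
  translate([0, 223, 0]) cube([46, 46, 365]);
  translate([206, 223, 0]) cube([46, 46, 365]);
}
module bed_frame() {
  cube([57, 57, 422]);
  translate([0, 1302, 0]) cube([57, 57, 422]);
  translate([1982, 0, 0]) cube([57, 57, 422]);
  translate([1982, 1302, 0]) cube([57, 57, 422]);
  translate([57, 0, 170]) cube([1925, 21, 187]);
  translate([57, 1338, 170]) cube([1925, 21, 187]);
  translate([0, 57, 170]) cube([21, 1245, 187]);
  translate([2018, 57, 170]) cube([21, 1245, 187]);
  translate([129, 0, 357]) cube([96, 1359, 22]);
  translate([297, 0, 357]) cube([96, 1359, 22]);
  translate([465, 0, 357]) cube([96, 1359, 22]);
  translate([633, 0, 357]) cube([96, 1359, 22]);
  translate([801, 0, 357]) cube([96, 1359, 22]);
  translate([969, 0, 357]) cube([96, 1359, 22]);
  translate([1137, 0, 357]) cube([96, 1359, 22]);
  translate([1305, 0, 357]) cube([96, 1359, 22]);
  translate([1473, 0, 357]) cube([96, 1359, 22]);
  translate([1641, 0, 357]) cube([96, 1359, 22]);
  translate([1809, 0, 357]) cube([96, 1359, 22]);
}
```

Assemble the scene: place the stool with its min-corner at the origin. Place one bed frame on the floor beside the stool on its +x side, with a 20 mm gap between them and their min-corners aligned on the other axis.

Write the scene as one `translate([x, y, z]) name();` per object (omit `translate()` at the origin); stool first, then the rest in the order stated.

stool();
translate([272, 0, 0]) bed_frame();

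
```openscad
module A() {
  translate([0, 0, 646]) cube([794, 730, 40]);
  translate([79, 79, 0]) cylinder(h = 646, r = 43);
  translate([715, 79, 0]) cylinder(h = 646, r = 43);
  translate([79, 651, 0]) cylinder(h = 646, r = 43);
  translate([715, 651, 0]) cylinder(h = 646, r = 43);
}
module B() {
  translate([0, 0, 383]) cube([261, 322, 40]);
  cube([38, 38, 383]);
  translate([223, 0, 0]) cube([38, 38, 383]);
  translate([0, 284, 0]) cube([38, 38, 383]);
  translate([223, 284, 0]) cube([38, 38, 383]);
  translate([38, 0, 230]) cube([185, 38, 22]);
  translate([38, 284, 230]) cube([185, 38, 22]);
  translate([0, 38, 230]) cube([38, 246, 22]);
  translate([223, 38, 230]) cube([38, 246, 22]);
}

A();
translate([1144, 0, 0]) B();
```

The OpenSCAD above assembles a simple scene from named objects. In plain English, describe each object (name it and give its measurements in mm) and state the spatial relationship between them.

A is a table: top 794 mm (x) × 730 mm (y), 40 mm thick, upper face at z = 686 mm, on four round legs of 86 mm diameter, each leg's bounding box inset 36 mm from the nearest pair of top edges, running from z = 0 to the bottom of the top.

B is a simple wooden stool: a rectangular seat 261 mm (x) by 322 mm (y), 40 mm thick, top face at z = 423 mm, on four square legs, each 38×38 mm in cross-section. The legs rest on z = 0, each flush with a corner of the seat. Four stretchers, 38 mm wide and 22 mm tall, connect adjacent legs with their undersides at z = 230 mm, each running between the inner faces of the legs it joins and aligned with the legs' outer faces on the other axis.

The stool is on the floor beside the table on its +x side.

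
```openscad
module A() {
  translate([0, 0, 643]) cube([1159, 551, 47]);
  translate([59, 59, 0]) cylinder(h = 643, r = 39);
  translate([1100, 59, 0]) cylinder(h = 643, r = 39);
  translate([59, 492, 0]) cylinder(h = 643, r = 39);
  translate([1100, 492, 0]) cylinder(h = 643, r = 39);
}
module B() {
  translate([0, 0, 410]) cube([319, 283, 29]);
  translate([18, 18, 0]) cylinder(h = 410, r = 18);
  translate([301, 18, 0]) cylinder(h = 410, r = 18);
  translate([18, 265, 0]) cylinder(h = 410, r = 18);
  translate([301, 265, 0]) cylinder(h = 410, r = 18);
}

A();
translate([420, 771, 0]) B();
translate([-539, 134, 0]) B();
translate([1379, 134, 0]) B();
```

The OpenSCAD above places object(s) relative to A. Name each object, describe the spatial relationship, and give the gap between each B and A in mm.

A is a table. B is a stool. Three stools sit around the table at the +y, −x, +x sides. The gap between each stool and the table is 220 mm.

Each stool's nearest face is 220 mm from the table's bounding box.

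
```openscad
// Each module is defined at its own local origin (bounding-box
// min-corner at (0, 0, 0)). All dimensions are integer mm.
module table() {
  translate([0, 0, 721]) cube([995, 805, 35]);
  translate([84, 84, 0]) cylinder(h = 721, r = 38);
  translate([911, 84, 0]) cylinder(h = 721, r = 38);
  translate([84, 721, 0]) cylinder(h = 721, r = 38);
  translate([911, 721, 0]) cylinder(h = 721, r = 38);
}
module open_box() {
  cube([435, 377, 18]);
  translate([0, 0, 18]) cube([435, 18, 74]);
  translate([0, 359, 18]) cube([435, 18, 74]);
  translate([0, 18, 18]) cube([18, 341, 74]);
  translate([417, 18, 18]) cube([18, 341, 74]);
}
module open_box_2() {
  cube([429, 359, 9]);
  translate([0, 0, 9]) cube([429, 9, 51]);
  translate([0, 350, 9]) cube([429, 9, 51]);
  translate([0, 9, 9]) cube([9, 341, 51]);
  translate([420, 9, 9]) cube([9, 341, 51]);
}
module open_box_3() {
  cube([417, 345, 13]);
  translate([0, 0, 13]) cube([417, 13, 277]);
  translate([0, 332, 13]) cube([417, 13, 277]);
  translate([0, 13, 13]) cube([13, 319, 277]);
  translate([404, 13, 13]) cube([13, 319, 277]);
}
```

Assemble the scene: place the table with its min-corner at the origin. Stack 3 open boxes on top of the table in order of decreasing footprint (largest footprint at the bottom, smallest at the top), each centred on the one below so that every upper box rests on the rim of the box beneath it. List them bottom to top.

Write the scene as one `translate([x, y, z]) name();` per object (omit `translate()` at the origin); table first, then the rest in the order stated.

table();
translate([280, 214, 756]) open_box();
translate([283, 223, 848]) open_box_2();
translate([289, 230, 908]) open_box_3();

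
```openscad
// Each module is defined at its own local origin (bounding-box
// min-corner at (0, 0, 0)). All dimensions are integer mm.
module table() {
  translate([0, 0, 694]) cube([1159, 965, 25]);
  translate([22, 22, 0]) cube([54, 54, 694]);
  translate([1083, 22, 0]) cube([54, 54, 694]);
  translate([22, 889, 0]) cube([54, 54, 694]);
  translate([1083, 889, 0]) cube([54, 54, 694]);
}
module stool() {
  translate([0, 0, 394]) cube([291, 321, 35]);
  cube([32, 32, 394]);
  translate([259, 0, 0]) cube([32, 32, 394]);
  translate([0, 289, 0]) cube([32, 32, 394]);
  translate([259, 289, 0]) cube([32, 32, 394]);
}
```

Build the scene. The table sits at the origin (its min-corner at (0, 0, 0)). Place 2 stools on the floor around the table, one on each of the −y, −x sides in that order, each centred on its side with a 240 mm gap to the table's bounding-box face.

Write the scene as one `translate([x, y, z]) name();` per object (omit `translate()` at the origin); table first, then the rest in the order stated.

table();
translate([434, -561, 0]) stool();
translate([-531, 322, 0]) stool();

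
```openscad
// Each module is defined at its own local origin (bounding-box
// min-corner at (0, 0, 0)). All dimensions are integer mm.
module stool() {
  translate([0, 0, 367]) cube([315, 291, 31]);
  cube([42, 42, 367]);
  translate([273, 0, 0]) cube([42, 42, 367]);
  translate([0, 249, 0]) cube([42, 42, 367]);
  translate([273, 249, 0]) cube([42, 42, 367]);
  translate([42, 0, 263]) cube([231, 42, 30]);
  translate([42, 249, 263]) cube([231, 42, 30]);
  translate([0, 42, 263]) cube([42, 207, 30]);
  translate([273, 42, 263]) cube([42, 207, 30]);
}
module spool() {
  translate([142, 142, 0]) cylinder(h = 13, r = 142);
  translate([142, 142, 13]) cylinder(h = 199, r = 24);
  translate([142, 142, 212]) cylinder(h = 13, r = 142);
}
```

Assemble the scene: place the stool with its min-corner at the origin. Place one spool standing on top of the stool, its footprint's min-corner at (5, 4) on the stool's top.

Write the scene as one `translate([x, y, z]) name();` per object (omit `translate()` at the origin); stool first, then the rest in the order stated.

stool();
translate([5, 4, 398]) spool();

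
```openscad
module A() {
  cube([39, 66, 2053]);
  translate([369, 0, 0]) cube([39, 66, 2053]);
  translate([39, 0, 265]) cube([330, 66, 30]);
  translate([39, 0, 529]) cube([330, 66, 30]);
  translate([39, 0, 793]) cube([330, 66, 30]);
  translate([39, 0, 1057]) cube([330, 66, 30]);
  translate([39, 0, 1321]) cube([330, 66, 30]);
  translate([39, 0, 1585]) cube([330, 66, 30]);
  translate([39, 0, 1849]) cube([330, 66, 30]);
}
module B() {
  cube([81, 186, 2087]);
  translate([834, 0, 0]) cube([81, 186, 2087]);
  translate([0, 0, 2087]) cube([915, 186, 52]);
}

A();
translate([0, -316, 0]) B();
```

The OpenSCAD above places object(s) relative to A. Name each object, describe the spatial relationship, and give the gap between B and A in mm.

The door frame's nearest face is 130 mm from the ladder's −y face.

A is a ladder. B is a door frame. The door frame is on the floor beside the ladder on its −y side. The gap between the door frame and the ladder is 130 mm.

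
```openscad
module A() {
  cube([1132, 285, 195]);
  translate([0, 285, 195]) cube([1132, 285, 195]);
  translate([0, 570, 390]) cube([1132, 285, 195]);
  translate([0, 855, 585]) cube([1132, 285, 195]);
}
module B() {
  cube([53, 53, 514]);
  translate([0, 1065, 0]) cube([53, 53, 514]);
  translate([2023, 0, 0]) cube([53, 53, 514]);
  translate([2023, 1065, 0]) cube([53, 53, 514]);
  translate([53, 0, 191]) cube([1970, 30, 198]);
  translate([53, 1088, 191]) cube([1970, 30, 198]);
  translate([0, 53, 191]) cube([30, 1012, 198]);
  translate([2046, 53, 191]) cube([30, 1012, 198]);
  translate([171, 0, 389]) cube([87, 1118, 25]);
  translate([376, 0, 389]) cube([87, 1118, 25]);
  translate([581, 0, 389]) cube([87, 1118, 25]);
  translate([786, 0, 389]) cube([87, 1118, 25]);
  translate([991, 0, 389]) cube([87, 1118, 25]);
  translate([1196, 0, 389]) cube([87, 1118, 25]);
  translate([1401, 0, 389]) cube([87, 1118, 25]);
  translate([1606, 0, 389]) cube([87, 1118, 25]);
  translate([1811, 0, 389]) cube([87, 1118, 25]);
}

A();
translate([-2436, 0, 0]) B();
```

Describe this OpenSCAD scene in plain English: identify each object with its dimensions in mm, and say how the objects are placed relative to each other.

A is a run of 4 identical solid stair steps. Each tread is 1132×285 mm and each step block is 195 mm high. Step 1 rests on the floor; step k is offset from step 1 by (k−1)×285 mm in y and (k−1)×195 mm in z.

B is a bed frame 2076 mm long (x) by 1118 mm wide (y). Four 53×53 mm corner posts, 514 mm tall, at the corners of the footprint. Four rails of 30 mm thickness and 198 mm height run between adjacent posts with their undersides at z = 191 mm, their outer faces flush with the outside of the frame (the two x-running rails run between the posts' inner faces; the two y-running rails run between the posts' inner faces). 9 slats, each 87 mm wide (x) and 25 mm thick, lie across the top of the two x-running rails, running the full 1118 mm width of the frame in y; the slats are evenly spaced along x between the inner faces of the end posts with equal gaps (rounded down to the nearest mm) at the −x end and between each pair — any rounding remainder accumulates at the +x end.

The bed frame is on the floor beside the staircase on its −x side.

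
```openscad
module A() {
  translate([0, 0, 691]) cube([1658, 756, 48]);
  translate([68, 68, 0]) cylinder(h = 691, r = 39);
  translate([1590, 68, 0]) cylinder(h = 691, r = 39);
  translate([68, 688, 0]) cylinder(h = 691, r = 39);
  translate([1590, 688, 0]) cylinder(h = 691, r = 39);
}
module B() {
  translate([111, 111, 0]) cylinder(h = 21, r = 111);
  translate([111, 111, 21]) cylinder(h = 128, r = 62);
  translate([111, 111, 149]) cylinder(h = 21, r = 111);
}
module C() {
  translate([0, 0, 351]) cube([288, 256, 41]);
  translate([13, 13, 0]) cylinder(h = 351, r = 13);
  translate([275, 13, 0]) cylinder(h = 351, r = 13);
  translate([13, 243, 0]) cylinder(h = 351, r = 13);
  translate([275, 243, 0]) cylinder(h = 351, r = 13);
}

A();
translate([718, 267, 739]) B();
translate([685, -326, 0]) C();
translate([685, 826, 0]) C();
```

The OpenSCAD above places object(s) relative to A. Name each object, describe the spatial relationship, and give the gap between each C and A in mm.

Each stool's nearest face is 70 mm from the table's bounding box.

A is a table. B is a spool. C is a stool. The spool is on top of the table, centred. Two stools sit around the table at the −y, +y sides. The gap between each stool and the table is 70 mm.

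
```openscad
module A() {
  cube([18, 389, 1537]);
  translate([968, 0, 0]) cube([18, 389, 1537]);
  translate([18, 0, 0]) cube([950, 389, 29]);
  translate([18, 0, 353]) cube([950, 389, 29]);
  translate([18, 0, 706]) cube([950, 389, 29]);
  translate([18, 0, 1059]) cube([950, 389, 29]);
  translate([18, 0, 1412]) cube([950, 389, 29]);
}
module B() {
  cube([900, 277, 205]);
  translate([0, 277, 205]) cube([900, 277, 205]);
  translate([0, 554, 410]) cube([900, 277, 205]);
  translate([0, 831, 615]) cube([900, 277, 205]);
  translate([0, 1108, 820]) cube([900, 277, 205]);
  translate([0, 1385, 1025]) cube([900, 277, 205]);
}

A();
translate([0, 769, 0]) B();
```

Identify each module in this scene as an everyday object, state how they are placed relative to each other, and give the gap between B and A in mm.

The staircase's nearest face is 380 mm from the bookshelf's +y face.

A is a bookshelf. B is a staircase. The staircase is on the floor beside the bookshelf on its +y side. The gap between the staircase and the bookshelf is 380 mm.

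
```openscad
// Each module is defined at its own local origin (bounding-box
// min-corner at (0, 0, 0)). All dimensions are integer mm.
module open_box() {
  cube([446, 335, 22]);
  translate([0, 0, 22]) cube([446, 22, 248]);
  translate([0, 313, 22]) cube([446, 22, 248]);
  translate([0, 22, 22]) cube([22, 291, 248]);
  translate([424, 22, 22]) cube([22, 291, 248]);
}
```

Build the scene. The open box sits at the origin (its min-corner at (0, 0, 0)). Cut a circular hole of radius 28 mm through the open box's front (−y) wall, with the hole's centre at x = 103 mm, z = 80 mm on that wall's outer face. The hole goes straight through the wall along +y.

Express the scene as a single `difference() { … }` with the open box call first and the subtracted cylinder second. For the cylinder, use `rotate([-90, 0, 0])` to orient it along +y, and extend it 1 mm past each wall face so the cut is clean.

difference() {
  open_box();
  translate([103, -1, 80]) rotate([-90, 0, 0]) cylinder(h = 24, r = 28);
}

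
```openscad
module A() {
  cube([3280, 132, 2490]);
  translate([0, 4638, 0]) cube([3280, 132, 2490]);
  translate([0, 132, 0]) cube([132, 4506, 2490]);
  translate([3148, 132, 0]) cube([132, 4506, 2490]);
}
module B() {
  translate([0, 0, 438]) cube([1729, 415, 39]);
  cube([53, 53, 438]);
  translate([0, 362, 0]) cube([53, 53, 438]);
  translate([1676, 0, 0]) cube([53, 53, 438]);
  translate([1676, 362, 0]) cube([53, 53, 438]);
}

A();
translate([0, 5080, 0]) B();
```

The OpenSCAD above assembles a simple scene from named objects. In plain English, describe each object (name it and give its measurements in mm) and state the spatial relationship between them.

A is the wall frame of a small rectangular building: four walls, each 2490 mm tall and 132 mm thick, enclosing a footprint 3280 mm (x) by 4770 mm (y) outside-to-outside, with no floor or roof. The front and back walls (the −y and +y sides) span the full width; the two side walls fit between them.

B is a bench: a 1729×415 mm seat slab, 39 mm thick, top at z = 477 mm, on four 53×53 mm square legs flush with the seat corners and standing on z = 0.

The bench is on the floor beside the house frame on its +y side.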